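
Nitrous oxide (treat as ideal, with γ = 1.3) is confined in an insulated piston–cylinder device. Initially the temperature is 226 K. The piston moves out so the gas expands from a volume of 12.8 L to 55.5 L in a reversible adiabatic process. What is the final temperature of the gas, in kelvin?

T₂ ≈ 146 K

For a reversible adiabat TV^(γ−1) is constant, so T₂ = T₁ (V₁/V₂)^(γ−1).
T₂ = 226 × (12.8/55.5)^(0.3) = 145.5 K.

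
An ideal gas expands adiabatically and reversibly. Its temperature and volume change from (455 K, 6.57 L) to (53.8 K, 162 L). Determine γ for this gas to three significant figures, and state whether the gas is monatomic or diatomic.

γ ≈ 1.67; monatomic

TV^(γ−1) = const ⇒ γ − 1 = ln(T₂/T₁) / ln(V₁/V₂).
γ = 1 + ln(53.8/455) / ln(6.57/162) = 1.666.
γ ≈ 1.67 is close to 5/3, so the gas is monatomic.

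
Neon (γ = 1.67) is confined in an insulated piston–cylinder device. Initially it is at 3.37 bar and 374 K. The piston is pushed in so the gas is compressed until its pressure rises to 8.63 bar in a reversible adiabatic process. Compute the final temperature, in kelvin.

Along an adiabat T P^((1−γ)/γ) is constant, so T₂ = T₁ (P₂/P₁)^((γ−1)/γ).
T₂ = 374 × (8.63/3.37)^(0.401) = 545.4 K.

T₂ ≈ 545 K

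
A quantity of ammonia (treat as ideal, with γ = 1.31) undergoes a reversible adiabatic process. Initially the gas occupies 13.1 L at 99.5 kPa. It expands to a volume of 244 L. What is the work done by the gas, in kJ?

P₂ = P₁(V₁/V₂)^γ = 99.5×(13.1/244)^(1.31) = 2.158 kPa.
For a reversible adiabat, W_by_gas = (P₁V₁ − P₂V₂)/(γ−1).
W_by = (99500×0.0131 − 2158×0.244) / (0.31) = 2506 J.

W ≈ 2.51 kJ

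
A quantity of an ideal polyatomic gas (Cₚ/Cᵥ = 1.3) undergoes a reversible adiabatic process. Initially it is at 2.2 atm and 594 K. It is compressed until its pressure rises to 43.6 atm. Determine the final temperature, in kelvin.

T₂ ≈ 1180 K

Along an adiabat T P^((1−γ)/γ) is constant, so T₂ = T₁ (P₂/P₁)^((γ−1)/γ).
T₂ = 594 × (43.6/2.2)^(0.231) = 1183 K.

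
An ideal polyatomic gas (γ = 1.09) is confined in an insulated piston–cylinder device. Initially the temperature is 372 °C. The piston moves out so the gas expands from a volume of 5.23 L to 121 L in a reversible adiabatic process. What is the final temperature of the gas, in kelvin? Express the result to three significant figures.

T₂ ≈ 486 K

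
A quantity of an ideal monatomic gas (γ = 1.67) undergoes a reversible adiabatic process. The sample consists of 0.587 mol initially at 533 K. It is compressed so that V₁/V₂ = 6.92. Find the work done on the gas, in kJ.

W ≈ 10.3 kJ

Adiabatic: T₁V₁^(γ−1) = T₂V₂^(γ−1) ⇒ T₂ = T₁ (V₁/V₂)^(γ−1).
T₂ = 533 × 6.92^(0.67) = 1948 K.
Q = 0, so ΔU = W_on_gas = nCᵥΔT with Cᵥ = R/(γ−1) = 12.41 J/(mol·K).
ΔU = 0.587 × 12.41 × (1948 − 533) = 10310 J.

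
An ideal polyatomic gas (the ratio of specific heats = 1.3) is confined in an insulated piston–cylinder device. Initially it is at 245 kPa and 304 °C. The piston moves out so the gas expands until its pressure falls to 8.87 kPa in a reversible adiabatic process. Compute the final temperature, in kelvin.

Along an adiabat T P^((1−γ)/γ) is constant, so T₂ = T₁ (P₂/P₁)^((γ−1)/γ).
T₁ = 304 °C = 577.1 K.
T₂ = 577.1 × (8.87/245)^(0.231) = 268.3 K.

T₂ ≈ 268 K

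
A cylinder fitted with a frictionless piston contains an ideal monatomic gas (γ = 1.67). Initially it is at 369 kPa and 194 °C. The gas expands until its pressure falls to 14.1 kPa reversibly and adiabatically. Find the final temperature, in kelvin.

T₂ ≈ 126 K

Adiabatic: T₂/T₁ = (P₂/P₁)^((γ−1)/γ).
T₁ = 194 °C = 467.1 K.
T₂ = 467.1 × (14.1/369)^(0.401) = 126.1 K.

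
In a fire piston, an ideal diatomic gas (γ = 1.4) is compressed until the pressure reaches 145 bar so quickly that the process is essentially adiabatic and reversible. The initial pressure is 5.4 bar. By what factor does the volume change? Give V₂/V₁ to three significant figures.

V₂/V₁ ≈ 0.0953

From PV^γ = const, V₂/V₁ = (P₁/P₂)^(1/γ).
V₂/V₁ = (5.4/145)^(0.714) = 0.09535.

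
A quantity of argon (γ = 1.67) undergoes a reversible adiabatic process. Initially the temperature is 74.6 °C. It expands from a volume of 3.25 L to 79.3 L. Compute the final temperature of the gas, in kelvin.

Adiabatic: T₁V₁^(γ−1) = T₂V₂^(γ−1) ⇒ T₂ = T₁ (V₁/V₂)^(γ−1).
T₁ = 74.6 °C = 347.8 K.
T₂ = 347.8 × (3.25/79.3)^(0.67) = 40.9 K.

T₂ ≈ 40.9 K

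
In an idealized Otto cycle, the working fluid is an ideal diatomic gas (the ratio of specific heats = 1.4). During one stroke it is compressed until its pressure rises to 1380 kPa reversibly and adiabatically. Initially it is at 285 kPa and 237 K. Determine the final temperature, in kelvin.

Along an adiabat T P^((1−γ)/γ) is constant, so T₂ = T₁ (P₂/P₁)^((γ−1)/γ).
T₂ = 237 × (1380/285)^(0.286) = 371.9 K.

T₂ ≈ 372 K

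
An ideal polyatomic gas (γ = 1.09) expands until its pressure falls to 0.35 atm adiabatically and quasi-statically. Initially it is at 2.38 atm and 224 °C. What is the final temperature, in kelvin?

Adiabatic: T₂/T₁ = (P₂/P₁)^((γ−1)/γ).
T₁ = 224 °C = 497.1 K.
T₂ = 497.1 × (0.35/2.38)^(0.0826) = 424.4 K.

T₂ ≈ 424 K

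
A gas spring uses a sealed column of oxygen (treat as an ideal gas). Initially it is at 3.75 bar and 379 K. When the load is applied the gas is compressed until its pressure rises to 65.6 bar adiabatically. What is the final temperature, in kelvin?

T₂ ≈ 859 K

Adiabatic: T₂/T₁ = (P₂/P₁)^((γ−1)/γ).
For a diatomic ideal gas γ = 7/5, so (γ−1)/γ = 2/7.
T₂ = 379 × (65.6/3.75)^(2/7) = 858.5 K.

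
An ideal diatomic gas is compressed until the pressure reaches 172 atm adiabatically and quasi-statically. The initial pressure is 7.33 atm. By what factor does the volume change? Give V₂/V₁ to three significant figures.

V₂/V₁ ≈ 0.105

From PV^γ = const, V₂/V₁ = (P₁/P₂)^(1/γ).
For a diatomic ideal gas γ = 7/5.
V₂/V₁ = (7.33/172)^(5/7) = 0.105.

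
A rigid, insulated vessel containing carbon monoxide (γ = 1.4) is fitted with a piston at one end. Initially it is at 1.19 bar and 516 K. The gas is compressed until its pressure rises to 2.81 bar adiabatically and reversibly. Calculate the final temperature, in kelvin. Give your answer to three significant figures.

T₂ ≈ 660 K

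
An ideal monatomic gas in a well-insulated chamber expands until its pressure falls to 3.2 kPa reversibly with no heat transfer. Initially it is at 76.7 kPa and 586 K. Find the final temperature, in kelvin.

T₂ ≈ 164 K

Adiabatic: T₂/T₁ = (P₂/P₁)^((γ−1)/γ).
For a monatomic ideal gas γ = 5/3, so (γ−1)/γ = 2/5.
T₂ = 586 × (3.2/76.7)^(2/5) = 164.5 K.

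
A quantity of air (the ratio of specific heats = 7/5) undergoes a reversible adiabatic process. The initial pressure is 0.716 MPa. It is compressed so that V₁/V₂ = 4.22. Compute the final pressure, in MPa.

Adiabatic: P₁V₁^γ = P₂V₂^γ ⇒ P₂ = P₁ (V₁/V₂)^γ.
P₂ = 0.716 × 4.22^(7/5) = 5.375 MPa.

P₂ ≈ 5.37 MPa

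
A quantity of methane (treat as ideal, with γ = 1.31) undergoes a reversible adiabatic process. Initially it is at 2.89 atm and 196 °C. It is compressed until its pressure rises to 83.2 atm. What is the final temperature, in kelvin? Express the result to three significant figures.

Adiabatic: T₂/T₁ = (P₂/P₁)^((γ−1)/γ).
T₁ = 196 °C = 469.1 K.
T₂ = 469.1 × (83.2/2.89)^(0.237) = 1039 K.

T₂ ≈ 1040 K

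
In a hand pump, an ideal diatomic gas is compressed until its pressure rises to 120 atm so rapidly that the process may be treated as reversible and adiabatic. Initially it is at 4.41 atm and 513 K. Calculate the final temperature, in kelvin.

T₂ ≈ 1320 K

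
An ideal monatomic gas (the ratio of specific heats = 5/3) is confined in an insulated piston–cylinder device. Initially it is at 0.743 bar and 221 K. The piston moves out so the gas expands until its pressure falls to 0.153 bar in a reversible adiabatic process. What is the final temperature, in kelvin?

Adiabatic: T₂/T₁ = (P₂/P₁)^((γ−1)/γ).
T₂ = 221 × (0.153/0.743)^(2/5) = 117.5 K.

T₂ ≈ 117 K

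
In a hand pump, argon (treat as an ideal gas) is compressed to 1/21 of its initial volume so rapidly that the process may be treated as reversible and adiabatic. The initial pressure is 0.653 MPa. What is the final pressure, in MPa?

P₂ ≈ 104 MPa

Adiabatic: P₁V₁^γ = P₂V₂^γ ⇒ P₂ = P₁ (V₁/V₂)^γ.
For a monatomic ideal gas γ = 5/3.
P₂ = 0.653 × 21^(5/3) = 104.4 MPa.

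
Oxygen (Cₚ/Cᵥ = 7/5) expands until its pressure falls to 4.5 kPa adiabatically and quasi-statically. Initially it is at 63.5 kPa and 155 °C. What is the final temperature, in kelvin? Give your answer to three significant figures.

T₂ ≈ 201 K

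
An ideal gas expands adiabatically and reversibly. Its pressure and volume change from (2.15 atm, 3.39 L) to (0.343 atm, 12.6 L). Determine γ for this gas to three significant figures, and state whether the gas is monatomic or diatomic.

PV^γ = const ⇒ γ = ln(P₂/P₁) / ln(V₁/V₂).
γ = ln(0.343/2.15) / ln(3.39/12.6) = 1.398.
γ ≈ 1.40 is close to 7/5, so the gas is diatomic.

γ ≈ 1.40; diatomic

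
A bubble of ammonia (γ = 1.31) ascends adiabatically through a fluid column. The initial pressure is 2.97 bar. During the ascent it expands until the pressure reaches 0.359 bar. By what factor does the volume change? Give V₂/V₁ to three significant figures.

From PV^γ = const, V₂/V₁ = (P₁/P₂)^(1/γ).
V₂/V₁ = (2.97/0.359)^(0.763) = 5.018.

V₂/V₁ ≈ 5.02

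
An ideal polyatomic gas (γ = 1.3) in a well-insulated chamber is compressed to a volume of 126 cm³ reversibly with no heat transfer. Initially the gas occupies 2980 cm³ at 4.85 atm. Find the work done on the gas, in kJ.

W ≈ 7.73 kJ

P₂ = P₁(V₁/V₂)^γ = 4.85×(2980/126)^(1.3) = 296.3 atm.
For a reversible adiabat, W_by_gas = (P₁V₁ − P₂V₂)/(γ−1).
W_by = (491400×0.00298 − 3.002×10^7×0.000126) / (0.3) = -7728 J.
W_on_gas = −W_by = 7728 J.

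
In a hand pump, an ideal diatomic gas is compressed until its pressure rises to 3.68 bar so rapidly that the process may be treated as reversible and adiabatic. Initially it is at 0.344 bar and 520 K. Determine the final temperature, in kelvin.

T₂ ≈ 1020 K

Along an adiabat T P^((1−γ)/γ) is constant, so T₂ = T₁ (P₂/P₁)^((γ−1)/γ).
For a diatomic ideal gas γ = 7/5, so (γ−1)/γ = 2/7.
T₂ = 520 × (3.68/0.344)^(2/7) = 1023 K.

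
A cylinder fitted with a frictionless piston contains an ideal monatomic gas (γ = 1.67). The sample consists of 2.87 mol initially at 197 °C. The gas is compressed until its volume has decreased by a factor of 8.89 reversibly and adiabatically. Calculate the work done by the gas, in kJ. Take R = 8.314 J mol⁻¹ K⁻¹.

W ≈ -55.6 kJ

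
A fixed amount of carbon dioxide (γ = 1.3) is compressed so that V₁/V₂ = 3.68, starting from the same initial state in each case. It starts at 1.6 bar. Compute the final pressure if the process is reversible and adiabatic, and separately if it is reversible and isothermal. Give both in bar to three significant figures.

Isothermal: P₂ = P₁(V₁/V₂) = 1.6×3.68 = 5.888 bar.
Adiabatic: P₂ = P₁(V₁/V₂)^γ = 1.6×3.68^(1.3) = 8.704 bar.

adiabatic: 8.70 bar; isothermal: 5.89 bar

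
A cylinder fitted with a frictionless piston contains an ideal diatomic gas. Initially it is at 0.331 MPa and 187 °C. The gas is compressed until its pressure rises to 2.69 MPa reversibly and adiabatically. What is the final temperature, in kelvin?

Adiabatic: T₂/T₁ = (P₂/P₁)^((γ−1)/γ).
For a diatomic ideal gas γ = 7/5, so (γ−1)/γ = 2/7.
T₁ = 187 °C = 460.1 K.
T₂ = 460.1 × (2.69/0.331)^(2/7) = 837.3 K.

T₂ ≈ 837 K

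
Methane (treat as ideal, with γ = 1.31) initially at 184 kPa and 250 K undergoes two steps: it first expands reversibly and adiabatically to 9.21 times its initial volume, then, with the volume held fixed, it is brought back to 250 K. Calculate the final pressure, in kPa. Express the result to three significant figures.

Adiabatic step (PV^γ = const): P₂ = 184×(1/9.21)^(1.31) = 10.04 kPa; T₂ = 250×(1/9.21)^(0.31) = 125.6 K.
Isochoric: P₃ = P₂(T₃/T₂) = 10.04 × (250/125.6) = 19.98 kPa.

P₃ ≈ 20.0 kPa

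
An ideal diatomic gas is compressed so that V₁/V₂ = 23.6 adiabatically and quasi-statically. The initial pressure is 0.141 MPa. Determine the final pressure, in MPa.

P₂ ≈ 11.8 MPa

Adiabatic: P₁V₁^γ = P₂V₂^γ ⇒ P₂ = P₁ (V₁/V₂)^γ.
For a diatomic ideal gas γ = 7/5.
P₂ = 0.141 × 23.6^(7/5) = 11.78 MPa.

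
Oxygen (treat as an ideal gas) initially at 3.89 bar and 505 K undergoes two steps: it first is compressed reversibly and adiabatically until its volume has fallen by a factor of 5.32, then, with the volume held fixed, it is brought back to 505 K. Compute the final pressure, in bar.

P₃ ≈ 20.7 bar

For a diatomic ideal gas γ = 7/5.
Adiabatic step (PV^γ = const): P₂ = 3.89×5.32^(7/5) = 40.39 bar; T₂ = 505×5.32^(2/5) = 985.5 K.
Isochoric: P₃ = P₂(T₃/T₂) = 40.39 × (505/985.5) = 20.69 bar.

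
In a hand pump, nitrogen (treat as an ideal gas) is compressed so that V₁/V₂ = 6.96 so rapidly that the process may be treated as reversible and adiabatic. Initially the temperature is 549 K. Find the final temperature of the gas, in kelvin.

For a reversible adiabat TV^(γ−1) is constant, so T₂ = T₁ (V₁/V₂)^(γ−1).
For a diatomic ideal gas γ = 7/5, so γ−1 = 2/5.
T₂ = 549 × 6.96^(2/5) = 1193 K.

T₂ ≈ 1190 K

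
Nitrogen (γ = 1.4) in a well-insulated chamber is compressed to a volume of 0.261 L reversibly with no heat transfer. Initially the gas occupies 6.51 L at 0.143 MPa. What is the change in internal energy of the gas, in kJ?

P₂ = P₁(V₁/V₂)^γ = 0.143×(6.51/0.261)^(1.4) = 12.91 MPa.
For a reversible adiabat, W_by_gas = (P₁V₁ − P₂V₂)/(γ−1).
W_by = (143000×0.00651 − 1.291×10^7×0.000261) / (0.4) = -6099 J.
Q = 0 ⇒ ΔU = −W_by = 6099 J.

ΔU ≈ 6.10 kJ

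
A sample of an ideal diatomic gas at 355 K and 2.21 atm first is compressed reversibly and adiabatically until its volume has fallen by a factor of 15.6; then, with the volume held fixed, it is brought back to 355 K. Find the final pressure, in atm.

P₃ ≈ 34.5 atm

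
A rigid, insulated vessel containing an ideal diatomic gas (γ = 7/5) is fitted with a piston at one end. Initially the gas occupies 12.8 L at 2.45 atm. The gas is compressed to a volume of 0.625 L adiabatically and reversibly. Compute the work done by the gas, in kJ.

W ≈ -18.6 kJ

P₂ = P₁(V₁/V₂)^γ = 2.45×(12.8/0.625)^(7/5) = 167.9 atm.
For a reversible adiabat, W_by_gas = (P₁V₁ − P₂V₂)/(γ−1).
W_by = (248200×0.0128 − 1.701×10^7×0.000625) / (2/5) = -18640 J.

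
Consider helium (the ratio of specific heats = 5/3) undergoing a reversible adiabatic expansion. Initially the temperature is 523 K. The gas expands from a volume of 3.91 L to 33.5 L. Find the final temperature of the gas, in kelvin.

Adiabatic: T₁V₁^(γ−1) = T₂V₂^(γ−1) ⇒ T₂ = T₁ (V₁/V₂)^(γ−1).
T₂ = 523 × (3.91/33.5)^(2/3) = 124.9 K.

T₂ ≈ 125 K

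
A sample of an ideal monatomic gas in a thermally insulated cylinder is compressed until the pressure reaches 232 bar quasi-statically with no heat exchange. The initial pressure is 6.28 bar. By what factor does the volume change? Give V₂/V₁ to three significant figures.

V₂/V₁ ≈ 0.115

From PV^γ = const, V₂/V₁ = (P₁/P₂)^(1/γ).
For a monatomic ideal gas γ = 5/3.
V₂/V₁ = (6.28/232)^(3/5) = 0.1147.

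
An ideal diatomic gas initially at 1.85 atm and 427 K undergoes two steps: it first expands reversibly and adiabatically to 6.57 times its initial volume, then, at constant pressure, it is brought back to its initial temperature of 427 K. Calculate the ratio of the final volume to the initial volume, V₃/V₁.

V₃/V₁ ≈ 14.0

For a diatomic ideal gas γ = 7/5.
Adiabatic step: V₂/V₁ = 6.57; T₂ = T₁·(1/6.57)^(2/5) = 201.1 K.
Isobaric step: V₃/V₂ = T₃/T₂ = 427/201.1.
V₃/V₁ = (V₂/V₁)(V₃/V₂) = 6.57 × (427/201.1) = 13.95.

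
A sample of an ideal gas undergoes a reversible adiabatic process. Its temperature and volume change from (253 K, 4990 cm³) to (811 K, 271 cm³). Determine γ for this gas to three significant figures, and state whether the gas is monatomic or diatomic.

γ ≈ 1.40; diatomic

TV^(γ−1) = const ⇒ γ − 1 = ln(T₂/T₁) / ln(V₁/V₂).
γ = 1 + ln(811/253) / ln(4990/271) = 1.4.
γ ≈ 1.40 is close to 7/5, so the gas is diatomic.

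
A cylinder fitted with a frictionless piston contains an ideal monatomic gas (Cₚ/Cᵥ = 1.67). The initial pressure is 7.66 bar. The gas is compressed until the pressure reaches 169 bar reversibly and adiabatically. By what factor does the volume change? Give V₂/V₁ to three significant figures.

V₂/V₁ ≈ 0.157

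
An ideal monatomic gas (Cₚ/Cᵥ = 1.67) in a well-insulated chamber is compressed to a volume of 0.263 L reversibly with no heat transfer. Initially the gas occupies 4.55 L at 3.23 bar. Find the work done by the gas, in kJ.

W ≈ -12.6 kJ

P₂ = P₁(V₁/V₂)^γ = 3.23×(4.55/0.263)^(1.67) = 377.4 bar.
For a reversible adiabat, W_by_gas = (P₁V₁ − P₂V₂)/(γ−1).
W_by = (323000×0.00455 − 3.774×10^7×0.000263) / (0.67) = -12620 J.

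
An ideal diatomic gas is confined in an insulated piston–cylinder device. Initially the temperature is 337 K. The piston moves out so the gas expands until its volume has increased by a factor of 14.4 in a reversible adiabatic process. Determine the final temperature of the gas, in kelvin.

T₂ ≈ 116 K

For a reversible adiabat TV^(γ−1) is constant, so T₂ = T₁ (V₁/V₂)^(γ−1).
For a diatomic ideal gas γ = 7/5, so γ−1 = 2/5.
T₂ = 337 × (1/14.4)^(2/5) = 116 K.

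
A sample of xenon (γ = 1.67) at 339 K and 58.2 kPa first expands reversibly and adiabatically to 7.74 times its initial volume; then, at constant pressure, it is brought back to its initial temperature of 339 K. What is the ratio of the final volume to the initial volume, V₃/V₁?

Adiabatic step: V₂/V₁ = 7.74; T₂ = T₁·(1/7.74)^(0.67) = 86.05 K.
Isobaric step: V₃/V₂ = T₃/T₂ = 339/86.05.
V₃/V₁ = (V₂/V₁)(V₃/V₂) = 7.74 × (339/86.05) = 30.49.

V₃/V₁ ≈ 30.5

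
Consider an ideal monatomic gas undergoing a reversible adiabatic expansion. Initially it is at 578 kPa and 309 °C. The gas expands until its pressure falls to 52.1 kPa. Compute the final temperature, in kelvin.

T₂ ≈ 222 K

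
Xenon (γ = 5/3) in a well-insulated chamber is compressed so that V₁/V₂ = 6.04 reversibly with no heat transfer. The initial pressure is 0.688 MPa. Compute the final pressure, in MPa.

P₂ ≈ 13.8 MPa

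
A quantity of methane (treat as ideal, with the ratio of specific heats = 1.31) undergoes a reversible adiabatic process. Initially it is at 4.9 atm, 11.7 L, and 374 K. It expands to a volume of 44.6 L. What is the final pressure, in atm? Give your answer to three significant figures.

P₂ ≈ 0.849 atm

Adiabatic: P₁V₁^γ = P₂V₂^γ ⇒ P₂ = P₁ (V₁/V₂)^γ.
P₂ = 4.9 × (11.7/44.6)^(1.31) = 0.849 atm.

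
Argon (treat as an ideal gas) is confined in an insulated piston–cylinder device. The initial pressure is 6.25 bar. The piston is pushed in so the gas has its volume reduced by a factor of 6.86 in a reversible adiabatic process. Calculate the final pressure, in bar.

P₂ ≈ 155 bar

Adiabatic: P₁V₁^γ = P₂V₂^γ ⇒ P₂ = P₁ (V₁/V₂)^γ.
For a monatomic ideal gas γ = 5/3.
P₂ = 6.25 × 6.86^(5/3) = 154.8 bar.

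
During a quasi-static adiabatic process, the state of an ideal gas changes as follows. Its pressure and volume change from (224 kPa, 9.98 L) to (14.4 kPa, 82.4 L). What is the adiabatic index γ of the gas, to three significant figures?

γ ≈ 1.30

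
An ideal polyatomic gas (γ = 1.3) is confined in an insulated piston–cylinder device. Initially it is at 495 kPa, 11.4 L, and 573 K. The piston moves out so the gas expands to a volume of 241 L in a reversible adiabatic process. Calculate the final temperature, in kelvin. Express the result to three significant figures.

T₂ ≈ 229 K

Adiabatic: T₁V₁^(γ−1) = T₂V₂^(γ−1) ⇒ T₂ = T₁ (V₁/V₂)^(γ−1).
T₂ = 573 × (11.4/241)^(0.3) = 229.4 K.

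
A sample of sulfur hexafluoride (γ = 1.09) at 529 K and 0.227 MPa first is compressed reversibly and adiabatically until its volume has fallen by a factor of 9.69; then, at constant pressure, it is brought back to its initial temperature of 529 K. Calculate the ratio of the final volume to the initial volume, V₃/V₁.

Adiabatic step: V₂/V₁ = 0.1032; T₂ = T₁·9.69^(0.09) = 649 K.
Isobaric step: V₃/V₂ = T₃/T₂ = 529/649.
V₃/V₁ = (V₂/V₁)(V₃/V₂) = 0.1032 × (529/649) = 0.08412.

V₃/V₁ ≈ 0.0841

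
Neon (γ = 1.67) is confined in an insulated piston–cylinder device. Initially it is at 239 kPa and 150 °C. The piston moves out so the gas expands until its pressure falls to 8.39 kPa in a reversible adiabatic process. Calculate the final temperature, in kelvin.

Adiabatic: T₂/T₁ = (P₂/P₁)^((γ−1)/γ).
T₁ = 150 °C = 423.1 K.
T₂ = 423.1 × (8.39/239)^(0.401) = 110.4 K.

T₂ ≈ 110 K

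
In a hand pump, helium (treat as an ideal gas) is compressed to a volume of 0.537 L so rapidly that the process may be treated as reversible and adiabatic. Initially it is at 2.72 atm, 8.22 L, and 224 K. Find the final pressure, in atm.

P₂ ≈ 257 atm

Since PV^γ is constant along a reversible adiabat, P₂ = P₁ (V₁/V₂)^γ.
γ = 5/3 for a monatomic ideal gas.
P₂ = 2.72 × (8.22/0.537)^(5/3) = 256.7 atm.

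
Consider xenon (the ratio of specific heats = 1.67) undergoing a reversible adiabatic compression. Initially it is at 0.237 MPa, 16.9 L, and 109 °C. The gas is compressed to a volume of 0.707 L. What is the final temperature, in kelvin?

For a reversible adiabat TV^(γ−1) is constant, so T₂ = T₁ (V₁/V₂)^(γ−1).
T₁ = 109 °C = 382.1 K.
T₂ = 382.1 × (16.9/0.707)^(0.67) = 3205 K.

T₂ ≈ 3200 K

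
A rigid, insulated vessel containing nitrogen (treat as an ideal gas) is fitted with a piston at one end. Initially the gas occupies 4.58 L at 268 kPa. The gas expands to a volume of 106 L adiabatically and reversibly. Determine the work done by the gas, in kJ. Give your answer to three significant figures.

γ = 7/5 for a diatomic ideal gas.
P₂ = P₁(V₁/V₂)^γ = 268×(4.58/106)^(7/5) = 3.295 kPa.
For a reversible adiabat, W_by_gas = (P₁V₁ − P₂V₂)/(γ−1).
W_by = (268000×0.00458 − 3295×0.106) / (2/5) = 2195 J.

W ≈ 2.20 kJ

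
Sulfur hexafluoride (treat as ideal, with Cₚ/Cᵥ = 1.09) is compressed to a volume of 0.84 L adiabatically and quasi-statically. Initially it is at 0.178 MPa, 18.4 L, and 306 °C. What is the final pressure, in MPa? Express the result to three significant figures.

Adiabatic: P₁V₁^γ = P₂V₂^γ ⇒ P₂ = P₁ (V₁/V₂)^γ.
P₂ = 0.178 × (18.4/0.84)^(1.09) = 5.148 MPa.

P₂ ≈ 5.15 MPa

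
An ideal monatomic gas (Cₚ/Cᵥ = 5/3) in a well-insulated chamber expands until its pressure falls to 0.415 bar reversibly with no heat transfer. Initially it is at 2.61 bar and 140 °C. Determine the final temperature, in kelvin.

T₂ ≈ 198 K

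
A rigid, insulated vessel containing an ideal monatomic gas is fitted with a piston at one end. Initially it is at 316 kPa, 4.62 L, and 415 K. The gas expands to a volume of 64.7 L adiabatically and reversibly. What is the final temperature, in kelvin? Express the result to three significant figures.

T₂ ≈ 71.4 K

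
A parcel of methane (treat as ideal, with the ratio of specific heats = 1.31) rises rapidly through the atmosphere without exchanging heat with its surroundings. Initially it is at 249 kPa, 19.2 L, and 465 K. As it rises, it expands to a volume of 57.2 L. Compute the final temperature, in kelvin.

T₂ ≈ 332 K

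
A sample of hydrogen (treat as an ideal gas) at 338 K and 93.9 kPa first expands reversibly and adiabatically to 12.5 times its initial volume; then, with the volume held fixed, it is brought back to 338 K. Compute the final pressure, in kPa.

P₃ ≈ 7.51 kPa

For a diatomic ideal gas γ = 7/5.
Adiabatic step (PV^γ = const): P₂ = 93.9×(1/12.5)^(7/5) = 2.735 kPa; T₂ = 338×(1/12.5)^(2/5) = 123.1 K.
Isochoric: P₃ = P₂(T₃/T₂) = 2.735 × (338/123.1) = 7.512 kPa.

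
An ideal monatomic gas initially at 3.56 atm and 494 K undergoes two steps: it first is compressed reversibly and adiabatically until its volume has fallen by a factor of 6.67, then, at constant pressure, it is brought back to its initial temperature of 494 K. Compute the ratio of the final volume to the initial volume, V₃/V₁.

V₃/V₁ ≈ 0.0423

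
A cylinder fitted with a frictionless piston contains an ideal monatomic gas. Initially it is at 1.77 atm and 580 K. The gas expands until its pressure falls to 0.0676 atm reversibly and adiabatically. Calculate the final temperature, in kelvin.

T₂ ≈ 157 K

Along an adiabat T P^((1−γ)/γ) is constant, so T₂ = T₁ (P₂/P₁)^((γ−1)/γ).
For a monatomic ideal gas γ = 5/3, so (γ−1)/γ = 2/5.
T₂ = 580 × (0.0676/1.77)^(2/5) = 157.1 K.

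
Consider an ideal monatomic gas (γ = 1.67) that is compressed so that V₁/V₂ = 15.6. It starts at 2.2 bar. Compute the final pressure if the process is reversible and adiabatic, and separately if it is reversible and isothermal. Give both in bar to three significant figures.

Isothermal: P₂ = P₁(V₁/V₂) = 2.2×15.6 = 34.32 bar.
Adiabatic: P₂ = P₁(V₁/V₂)^γ = 2.2×15.6^(1.67) = 216.2 bar.

adiabatic: 216 bar; isothermal: 34.3 bar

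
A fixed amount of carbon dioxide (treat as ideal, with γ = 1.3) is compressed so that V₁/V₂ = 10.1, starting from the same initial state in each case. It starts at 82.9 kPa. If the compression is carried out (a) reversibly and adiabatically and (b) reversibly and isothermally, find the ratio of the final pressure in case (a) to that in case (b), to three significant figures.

Isothermal: P_b = P₁(V₁/V₂) = 82.9×10.1.
Adiabatic: P_a = P₁(V₁/V₂)^γ = 82.9×10.1^(1.3).
P_a/P_b = (V₁/V₂)^(γ−1) = 10.1^(0.3) = 2.001.

P_adiabatic / P_isothermal ≈ 2.00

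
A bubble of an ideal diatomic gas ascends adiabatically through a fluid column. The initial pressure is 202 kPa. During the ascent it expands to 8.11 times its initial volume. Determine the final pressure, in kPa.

Adiabatic: P₁V₁^γ = P₂V₂^γ ⇒ P₂ = P₁ (V₁/V₂)^γ.
For a diatomic ideal gas γ = 7/5.
P₂ = 202 × (1/8.11)^(7/5) = 10.78 kPa.

P₂ ≈ 10.8 kPa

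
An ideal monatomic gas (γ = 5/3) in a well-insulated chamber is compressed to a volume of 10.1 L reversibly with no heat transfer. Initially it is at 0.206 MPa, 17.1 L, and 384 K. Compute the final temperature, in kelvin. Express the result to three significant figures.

T₂ ≈ 545 K

Adiabatic: T₁V₁^(γ−1) = T₂V₂^(γ−1) ⇒ T₂ = T₁ (V₁/V₂)^(γ−1).
T₂ = 384 × (17.1/10.1)^(2/3) = 545.5 K.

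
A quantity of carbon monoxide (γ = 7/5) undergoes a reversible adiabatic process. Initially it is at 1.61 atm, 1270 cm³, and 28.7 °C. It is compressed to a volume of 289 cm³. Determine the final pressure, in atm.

Since PV^γ is constant along a reversible adiabat, P₂ = P₁ (V₁/V₂)^γ.
P₂ = 1.61 × (1270/289)^(7/5) = 12.79 atm.

P₂ ≈ 12.8 atm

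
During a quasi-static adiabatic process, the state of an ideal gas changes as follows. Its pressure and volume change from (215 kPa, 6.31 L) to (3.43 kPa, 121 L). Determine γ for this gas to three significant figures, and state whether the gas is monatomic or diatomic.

PV^γ = const ⇒ γ = ln(P₂/P₁) / ln(V₁/V₂).
γ = ln(3.43/215) / ln(6.31/121) = 1.401.
γ ≈ 1.40 is close to 7/5, so the gas is diatomic.

γ ≈ 1.40; diatomic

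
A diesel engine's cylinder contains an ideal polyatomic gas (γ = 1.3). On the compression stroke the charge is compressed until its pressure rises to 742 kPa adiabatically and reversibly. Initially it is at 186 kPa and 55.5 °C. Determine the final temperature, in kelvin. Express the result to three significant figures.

Adiabatic: T₂/T₁ = (P₂/P₁)^((γ−1)/γ).
T₁ = 55.5 °C = 328.6 K.
T₂ = 328.6 × (742/186)^(0.231) = 452.3 K.

T₂ ≈ 452 K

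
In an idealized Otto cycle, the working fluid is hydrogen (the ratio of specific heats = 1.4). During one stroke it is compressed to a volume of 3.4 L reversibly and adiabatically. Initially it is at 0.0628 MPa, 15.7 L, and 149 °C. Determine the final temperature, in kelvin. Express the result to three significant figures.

T₂ ≈ 778 K

Adiabatic: T₁V₁^(γ−1) = T₂V₂^(γ−1) ⇒ T₂ = T₁ (V₁/V₂)^(γ−1).
T₁ = 149 °C = 422.1 K.
T₂ = 422.1 × (15.7/3.4)^(0.4) = 778.5 K.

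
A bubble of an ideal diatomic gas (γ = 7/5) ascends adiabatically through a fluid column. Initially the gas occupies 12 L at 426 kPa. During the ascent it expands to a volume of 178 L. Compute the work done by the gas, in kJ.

P₂ = P₁(V₁/V₂)^γ = 426×(12/178)^(7/5) = 9.765 kPa.
For a reversible adiabat, W_by_gas = (P₁V₁ − P₂V₂)/(γ−1).
W_by = (426000×0.012 − 9765×0.178) / (2/5) = 8435 J.

W ≈ 8.43 kJ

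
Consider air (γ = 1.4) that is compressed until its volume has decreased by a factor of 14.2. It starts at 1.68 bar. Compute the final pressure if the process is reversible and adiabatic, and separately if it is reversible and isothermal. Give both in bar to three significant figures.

Isothermal: P₂ = P₁(V₁/V₂) = 1.68×14.2 = 23.86 bar.
Adiabatic: P₂ = P₁(V₁/V₂)^γ = 1.68×14.2^(1.4) = 68.95 bar.

adiabatic: 68.9 bar; isothermal: 23.9 bar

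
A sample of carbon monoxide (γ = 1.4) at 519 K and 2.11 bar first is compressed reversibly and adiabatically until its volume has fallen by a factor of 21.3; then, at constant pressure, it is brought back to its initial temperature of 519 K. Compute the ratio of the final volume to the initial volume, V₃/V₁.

V₃/V₁ ≈ 0.0138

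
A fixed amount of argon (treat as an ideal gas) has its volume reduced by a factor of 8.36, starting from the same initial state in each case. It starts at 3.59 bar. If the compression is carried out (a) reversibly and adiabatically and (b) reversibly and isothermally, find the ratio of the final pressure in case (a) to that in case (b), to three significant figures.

For a monatomic ideal gas γ = 5/3.
Isothermal: P_b = P₁(V₁/V₂) = 3.59×8.36.
Adiabatic: P_a = P₁(V₁/V₂)^γ = 3.59×8.36^(5/3).
P_a/P_b = (V₁/V₂)^(γ−1) = 8.36^(2/3) = 4.119.

P_adiabatic / P_isothermal ≈ 4.12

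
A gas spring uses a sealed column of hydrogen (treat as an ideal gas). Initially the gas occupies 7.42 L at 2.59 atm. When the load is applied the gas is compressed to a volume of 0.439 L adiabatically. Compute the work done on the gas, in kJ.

W ≈ 10.2 kJ

γ = 7/5 for a diatomic ideal gas.
P₂ = P₁(V₁/V₂)^γ = 2.59×(7.42/0.439)^(7/5) = 135.6 atm.
For a reversible adiabat, W_by_gas = (P₁V₁ − P₂V₂)/(γ−1).
W_by = (262400×0.00742 − 1.374×10^7×0.000439) / (2/5) = -10220 J.
W_on_gas = −W_by = 10220 J.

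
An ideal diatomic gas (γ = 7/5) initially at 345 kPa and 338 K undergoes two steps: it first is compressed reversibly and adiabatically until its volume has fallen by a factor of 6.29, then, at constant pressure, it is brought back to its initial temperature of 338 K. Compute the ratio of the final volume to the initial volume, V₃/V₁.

Adiabatic step: V₂/V₁ = 0.159; T₂ = T₁·6.29^(2/5) = 705.3 K.
Isobaric step: V₃/V₂ = T₃/T₂ = 338/705.3.
V₃/V₁ = (V₂/V₁)(V₃/V₂) = 0.159 × (338/705.3) = 0.07619.

V₃/V₁ ≈ 0.0762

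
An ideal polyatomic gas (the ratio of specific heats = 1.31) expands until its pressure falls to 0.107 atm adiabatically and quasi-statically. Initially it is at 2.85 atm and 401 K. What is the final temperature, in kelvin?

T₂ ≈ 184 K

Adiabatic: T₂/T₁ = (P₂/P₁)^((γ−1)/γ).
T₂ = 401 × (0.107/2.85)^(0.237) = 184.4 K.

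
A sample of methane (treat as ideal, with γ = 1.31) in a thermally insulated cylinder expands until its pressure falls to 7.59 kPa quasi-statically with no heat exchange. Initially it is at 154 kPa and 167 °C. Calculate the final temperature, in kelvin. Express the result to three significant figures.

T₂ ≈ 216 K

Adiabatic: T₂/T₁ = (P₂/P₁)^((γ−1)/γ).
T₁ = 167 °C = 440.1 K.
T₂ = 440.1 × (7.59/154)^(0.237) = 215.9 K.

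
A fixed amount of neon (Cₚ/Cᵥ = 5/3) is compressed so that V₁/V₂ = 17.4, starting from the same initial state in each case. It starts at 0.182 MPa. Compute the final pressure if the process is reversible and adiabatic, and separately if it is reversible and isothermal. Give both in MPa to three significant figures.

adiabatic: 21.3 MPa; isothermal: 3.17 MPa

Isothermal: P₂ = P₁(V₁/V₂) = 0.182×17.4 = 3.167 MPa.
Adiabatic: P₂ = P₁(V₁/V₂)^γ = 0.182×17.4^(5/3) = 21.26 MPa.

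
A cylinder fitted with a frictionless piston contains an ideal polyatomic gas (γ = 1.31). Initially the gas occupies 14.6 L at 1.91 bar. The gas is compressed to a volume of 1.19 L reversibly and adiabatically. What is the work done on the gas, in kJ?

P₂ = P₁(V₁/V₂)^γ = 1.91×(14.6/1.19)^(1.31) = 50.98 bar.
For a reversible adiabat, W_by_gas = (P₁V₁ − P₂V₂)/(γ−1).
W_by = (191000×0.0146 − 5.098×10^6×0.00119) / (0.31) = -10570 J.
W_on_gas = −W_by = 10570 J.

W ≈ 10.6 kJ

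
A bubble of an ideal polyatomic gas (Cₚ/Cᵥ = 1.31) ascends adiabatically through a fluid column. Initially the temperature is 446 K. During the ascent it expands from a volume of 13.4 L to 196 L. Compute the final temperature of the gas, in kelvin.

T₂ ≈ 194 K

Adiabatic: T₁V₁^(γ−1) = T₂V₂^(γ−1) ⇒ T₂ = T₁ (V₁/V₂)^(γ−1).
T₂ = 446 × (13.4/196)^(0.31) = 194.2 K.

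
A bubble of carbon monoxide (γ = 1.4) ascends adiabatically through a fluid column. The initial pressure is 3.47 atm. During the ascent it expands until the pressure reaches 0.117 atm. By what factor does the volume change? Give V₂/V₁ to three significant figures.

From PV^γ = const, V₂/V₁ = (P₁/P₂)^(1/γ).
V₂/V₁ = (3.47/0.117)^(0.714) = 11.26.

V₂/V₁ ≈ 11.3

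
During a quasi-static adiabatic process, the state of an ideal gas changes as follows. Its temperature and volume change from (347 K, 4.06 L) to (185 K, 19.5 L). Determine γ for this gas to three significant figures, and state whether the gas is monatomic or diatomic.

TV^(γ−1) = const ⇒ γ − 1 = ln(T₂/T₁) / ln(V₁/V₂).
γ = 1 + ln(185/347) / ln(4.06/19.5) = 1.401.
γ ≈ 1.40 is close to 7/5, so the gas is diatomic.

γ ≈ 1.40; diatomic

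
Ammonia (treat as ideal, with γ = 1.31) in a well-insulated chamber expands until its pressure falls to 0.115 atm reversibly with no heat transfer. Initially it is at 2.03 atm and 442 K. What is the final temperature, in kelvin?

Adiabatic: T₂/T₁ = (P₂/P₁)^((γ−1)/γ).
T₂ = 442 × (0.115/2.03)^(0.237) = 224.1 K.

T₂ ≈ 224 K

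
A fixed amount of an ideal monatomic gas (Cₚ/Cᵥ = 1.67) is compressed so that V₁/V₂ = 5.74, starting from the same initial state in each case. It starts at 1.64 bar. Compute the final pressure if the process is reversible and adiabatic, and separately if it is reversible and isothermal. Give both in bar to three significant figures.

adiabatic: 30.4 bar; isothermal: 9.41 bar

Isothermal: P₂ = P₁(V₁/V₂) = 1.64×5.74 = 9.414 bar.
Adiabatic: P₂ = P₁(V₁/V₂)^γ = 1.64×5.74^(1.67) = 30.35 bar.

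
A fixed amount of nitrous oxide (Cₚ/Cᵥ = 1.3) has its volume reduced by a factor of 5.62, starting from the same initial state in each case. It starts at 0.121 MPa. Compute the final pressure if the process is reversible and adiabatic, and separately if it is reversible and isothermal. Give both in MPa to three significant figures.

adiabatic: 1.14 MPa; isothermal: 0.680 MPa

Isothermal: P₂ = P₁(V₁/V₂) = 0.121×5.62 = 0.68 MPa.
Adiabatic: P₂ = P₁(V₁/V₂)^γ = 0.121×5.62^(1.3) = 1.141 MPa.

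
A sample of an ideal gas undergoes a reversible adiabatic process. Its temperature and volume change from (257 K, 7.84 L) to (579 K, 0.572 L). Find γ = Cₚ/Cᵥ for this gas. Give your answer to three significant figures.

γ ≈ 1.31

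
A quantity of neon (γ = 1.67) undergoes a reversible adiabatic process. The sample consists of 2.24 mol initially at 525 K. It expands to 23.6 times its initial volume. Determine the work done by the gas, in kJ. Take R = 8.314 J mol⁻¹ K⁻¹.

W ≈ 12.8 kJ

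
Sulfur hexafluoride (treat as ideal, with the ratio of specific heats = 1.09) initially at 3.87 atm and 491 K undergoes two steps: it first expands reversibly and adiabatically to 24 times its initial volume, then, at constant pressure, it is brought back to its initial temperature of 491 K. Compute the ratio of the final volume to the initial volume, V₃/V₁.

V₃/V₁ ≈ 31.9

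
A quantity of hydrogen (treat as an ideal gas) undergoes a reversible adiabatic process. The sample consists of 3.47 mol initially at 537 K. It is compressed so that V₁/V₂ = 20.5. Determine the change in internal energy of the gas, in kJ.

ΔU ≈ 90.9 kJ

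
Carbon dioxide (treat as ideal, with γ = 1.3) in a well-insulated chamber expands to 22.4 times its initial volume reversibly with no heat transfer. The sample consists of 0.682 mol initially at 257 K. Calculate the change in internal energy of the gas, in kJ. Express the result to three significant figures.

For a reversible adiabat TV^(γ−1) is constant, so T₂ = T₁ (V₁/V₂)^(γ−1).
T₂ = 257 × (1/22.4)^(0.3) = 101.1 K.
Q = 0, so ΔU = W_on_gas = nCᵥΔT with Cᵥ = R/(γ−1) = 27.71 J/(mol·K).
ΔU = 0.682 × 27.71 × (101.1 − 257) = -2946 J.

ΔU ≈ -2.95 kJ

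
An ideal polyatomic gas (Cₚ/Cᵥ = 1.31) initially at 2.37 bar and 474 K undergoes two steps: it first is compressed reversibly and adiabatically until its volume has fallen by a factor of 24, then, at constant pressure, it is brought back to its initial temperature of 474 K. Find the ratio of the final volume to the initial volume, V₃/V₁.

Adiabatic step: V₂/V₁ = 0.04167; T₂ = T₁·24^(0.31) = 1270 K.
Isobaric step: V₃/V₂ = T₃/T₂ = 474/1270.
V₃/V₁ = (V₂/V₁)(V₃/V₂) = 0.04167 × (474/1270) = 0.01556.

V₃/V₁ ≈ 0.0156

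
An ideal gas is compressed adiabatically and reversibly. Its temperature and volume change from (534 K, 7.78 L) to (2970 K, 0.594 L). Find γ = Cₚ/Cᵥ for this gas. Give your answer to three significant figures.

γ ≈ 1.67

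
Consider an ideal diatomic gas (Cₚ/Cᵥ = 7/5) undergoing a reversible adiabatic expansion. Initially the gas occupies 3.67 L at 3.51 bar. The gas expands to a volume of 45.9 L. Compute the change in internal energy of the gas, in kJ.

P₂ = P₁(V₁/V₂)^γ = 3.51×(3.67/45.9)^(7/5) = 0.1022 bar.
For a reversible adiabat, W_by_gas = (P₁V₁ − P₂V₂)/(γ−1).
W_by = (351000×0.00367 − 10220×0.0459) / (2/5) = 2048 J.
Q = 0 ⇒ ΔU = −W_by = -2048 J.

ΔU ≈ -2.05 kJ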